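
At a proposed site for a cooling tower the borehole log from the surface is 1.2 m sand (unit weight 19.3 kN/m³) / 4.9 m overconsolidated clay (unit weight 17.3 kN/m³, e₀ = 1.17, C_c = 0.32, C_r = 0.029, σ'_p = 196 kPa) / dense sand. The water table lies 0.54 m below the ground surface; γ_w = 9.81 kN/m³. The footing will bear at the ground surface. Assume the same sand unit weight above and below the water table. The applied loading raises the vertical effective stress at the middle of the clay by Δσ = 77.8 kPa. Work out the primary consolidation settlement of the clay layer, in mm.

S_c ≈ 33.3 mm

Mid-depth of clay below the ground surface: z = 1.2 + 4.9/2 = 3.65 m.
Total vertical stress at mid-clay: σ_v = 19.3×1.2 + 17.3×2.45 = 65.545 kPa.
Pore pressure: u = 9.81×(3.65 − 0.54) = 30.509 kPa.
Initial effective stress: σ'_0 = σ_v − u = 65.545 − 30.509 = 35.036 kPa.
Final effective stress: σ'_f = 35.036 + 77.8 = 112.84 kPa.
σ'_f = 112.84 ≤ σ'_p = 196 kPa, so the clay remains overconsolidated and only the recompression index applies:
S_c = C_r·H/(1+e₀)·log₁₀(σ'_f/σ'_0) = 0.029×4.9/2.17×log₁₀(112.84/35.036)
    = 0.065485 × 0.50795 = 0.03326 m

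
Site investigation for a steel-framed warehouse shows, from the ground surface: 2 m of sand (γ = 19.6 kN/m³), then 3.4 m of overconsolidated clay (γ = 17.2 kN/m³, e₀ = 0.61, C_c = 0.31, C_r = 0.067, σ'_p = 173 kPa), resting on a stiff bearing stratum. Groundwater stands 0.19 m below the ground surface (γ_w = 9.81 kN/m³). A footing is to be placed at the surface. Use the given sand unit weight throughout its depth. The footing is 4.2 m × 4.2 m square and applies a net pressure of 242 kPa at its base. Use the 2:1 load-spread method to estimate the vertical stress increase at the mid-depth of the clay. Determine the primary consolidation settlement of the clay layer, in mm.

S_c ≈ 67.7 mm

Mid-depth of clay below the ground surface: z = 2 + 3.4/2 = 3.7 m.
Total vertical stress at mid-clay: σ_v = 19.6×2 + 17.2×1.7 = 68.44 kPa.
Pore pressure: u = 9.81×(3.7 − 0.19) = 34.433 kPa.
Initial effective stress: σ'_0 = σ_v − u = 68.44 − 34.433 = 34.007 kPa.
Stress increase at mid-clay by the 2:1 spreading method:
Δσ = qBL/((B+z)(L+z)) = 242×4.2×4.2/((4.2+3.7)(4.2+3.7)) = 68.401 kPa
Final effective stress: σ'_f = 34.007 + 68.401 = 102.41 kPa.
σ'_f = 102.41 ≤ σ'_p = 173 kPa, so the clay remains overconsolidated and only the recompression index applies:
S_c = C_r·H/(1+e₀)·log₁₀(σ'_f/σ'_0) = 0.067×3.4/1.61×log₁₀(102.41/34.007)
    = 0.14149 × 0.47877 = 0.06774 m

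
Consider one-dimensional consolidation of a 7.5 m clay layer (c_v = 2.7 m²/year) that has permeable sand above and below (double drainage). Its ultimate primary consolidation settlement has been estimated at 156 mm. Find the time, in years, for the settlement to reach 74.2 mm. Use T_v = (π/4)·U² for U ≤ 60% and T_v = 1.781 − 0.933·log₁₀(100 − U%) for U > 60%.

Drainage path length: H_d = H/2 = 3.75 m (double drainage).
U = S(t)/S_ult = 74.2/156 = 0.4756.
U ≤ 60%: T_v = (π/4)·U² = (π/4)×0.47564² = 0.17768.
t = T_v·H_d²/c_v = 0.17768×3.75²/2.7 = 0.9254 years.

t ≈ 0.925 years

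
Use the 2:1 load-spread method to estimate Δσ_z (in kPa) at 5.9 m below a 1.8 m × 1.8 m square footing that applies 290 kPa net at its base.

Δσ_z ≈ 15.8 kPa

By the 2:1 method the load spreads at 1 horizontal : 2 vertical, so at depth z the loaded area has grown by z in each plan dimension:
Δσ = qBL/((B+z)(L+z)) = 290×1.8×1.8/((1.8+5.9)(1.8+5.9)) = 15.848 kPa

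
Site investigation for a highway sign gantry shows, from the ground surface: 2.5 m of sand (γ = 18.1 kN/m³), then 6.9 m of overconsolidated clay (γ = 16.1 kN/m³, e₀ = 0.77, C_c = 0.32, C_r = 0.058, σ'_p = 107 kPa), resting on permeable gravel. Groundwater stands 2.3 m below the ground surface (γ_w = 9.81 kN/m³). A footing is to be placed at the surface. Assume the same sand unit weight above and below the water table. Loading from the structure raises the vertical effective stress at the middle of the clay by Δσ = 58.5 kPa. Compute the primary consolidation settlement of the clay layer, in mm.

S_c ≈ 127 mm

Mid-depth of clay below the ground surface: z = 2.5 + 6.9/2 = 5.95 m.
Total vertical stress at mid-clay: σ_v = 18.1×2.5 + 16.1×3.45 = 100.8 kPa.
Pore pressure: u = 9.81×(5.95 − 2.3) = 35.806 kPa.
Initial effective stress: σ'_0 = σ_v − u = 100.8 − 35.806 = 64.994 kPa.
Final effective stress: σ'_f = 64.994 + 58.5 = 123.49 kPa.
σ'_f = 123.49 > σ'_p = 107 kPa, so the stress path crosses the preconsolidation pressure — recompression up to σ'_p, then virgin compression beyond:
S_c = H/(1+e₀)·[C_r·log₁₀(σ'_p/σ'_0) + C_c·log₁₀(σ'_f/σ'_p)]
    = 6.9/1.77 × [0.058×log₁₀(107/64.994) + 0.32×log₁₀(123.49/107)]
    = 3.8983 × [0.012558 + 0.019919] = 0.1266 m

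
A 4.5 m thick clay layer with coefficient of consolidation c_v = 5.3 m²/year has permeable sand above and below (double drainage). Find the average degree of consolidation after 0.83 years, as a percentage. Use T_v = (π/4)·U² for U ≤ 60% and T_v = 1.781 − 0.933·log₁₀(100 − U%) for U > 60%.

Drainage path length: H_d = H/2 = 2.25 m (double drainage).
T_v = c_v·t/H_d² = 5.3×0.83/2.25² = 0.86894.
T_v = 0.86894 corresponds to the U > 60% branch:
U = 1 − 10^((1.781 − T_v)/0.933)/100 = 0.905

U ≈ 90.5 %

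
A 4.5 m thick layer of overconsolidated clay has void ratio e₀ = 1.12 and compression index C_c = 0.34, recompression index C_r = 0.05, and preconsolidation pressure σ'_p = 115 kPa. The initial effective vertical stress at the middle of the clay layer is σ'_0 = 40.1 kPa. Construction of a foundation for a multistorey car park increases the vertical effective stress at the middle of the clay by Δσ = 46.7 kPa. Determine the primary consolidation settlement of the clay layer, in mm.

Final effective stress: σ'_f = 40.1 + 46.7 = 86.8 kPa.
σ'_f = 86.8 ≤ σ'_p = 115 kPa, so the clay remains overconsolidated and only the recompression index applies:
S_c = C_r·H/(1+e₀)·log₁₀(σ'_f/σ'_0) = 0.05×4.5/2.12×log₁₀(86.8/40.1)
    = 0.10613 × 0.33538 = 0.03559 m

S_c ≈ 35.6 mm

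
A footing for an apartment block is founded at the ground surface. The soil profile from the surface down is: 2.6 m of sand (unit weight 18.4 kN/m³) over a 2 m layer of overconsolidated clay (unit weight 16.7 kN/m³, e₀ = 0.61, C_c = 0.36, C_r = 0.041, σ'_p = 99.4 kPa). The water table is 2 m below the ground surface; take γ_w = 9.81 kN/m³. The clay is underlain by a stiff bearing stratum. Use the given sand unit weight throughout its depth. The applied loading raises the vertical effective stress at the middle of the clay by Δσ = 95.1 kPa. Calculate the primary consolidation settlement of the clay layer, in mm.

Mid-depth of clay below the ground surface: z = 2.6 + 2/2 = 3.6 m.
Total vertical stress at mid-clay: σ_v = 18.4×2.6 + 16.7×1 = 64.54 kPa.
Pore pressure: u = 9.81×(3.6 − 2) = 15.696 kPa.
Initial effective stress: σ'_0 = σ_v − u = 64.54 − 15.696 = 48.844 kPa.
Final effective stress: σ'_f = 48.844 + 95.1 = 143.94 kPa.
σ'_f = 143.94 > σ'_p = 99.4 kPa, so the stress path crosses the preconsolidation pressure — recompression up to σ'_p, then virgin compression beyond:
S_c = H/(1+e₀)·[C_r·log₁₀(σ'_p/σ'_0) + C_c·log₁₀(σ'_f/σ'_p)]
    = 2/1.61 × [0.041×log₁₀(99.4/48.844) + 0.36×log₁₀(143.94/99.4)]
    = 1.2422 × [0.012652 + 0.057886] = 0.08762 m

S_c ≈ 87.6 mm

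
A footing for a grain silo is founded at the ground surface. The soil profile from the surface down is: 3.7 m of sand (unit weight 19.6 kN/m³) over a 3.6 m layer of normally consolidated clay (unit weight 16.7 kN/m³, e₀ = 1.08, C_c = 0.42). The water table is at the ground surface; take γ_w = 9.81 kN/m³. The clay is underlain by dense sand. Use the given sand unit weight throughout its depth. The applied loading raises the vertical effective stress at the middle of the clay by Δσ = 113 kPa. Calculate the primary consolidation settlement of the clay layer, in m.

Mid-depth of clay below the ground surface: z = 3.7 + 3.6/2 = 5.5 m.
Total vertical stress at mid-clay: σ_v = 19.6×3.7 + 16.7×1.8 = 102.58 kPa.
Pore pressure: u = 9.81×(5.5 − 0) = 53.955 kPa.
Initial effective stress: σ'_0 = σ_v − u = 102.58 − 53.955 = 48.625 kPa.
Final effective stress: σ'_f = σ'_0 + Δσ = 48.625 + 113 = 161.62 kPa.
Normally consolidated clay, so the full stress increment lies on the virgin compression line:
S_c = C_c·H/(1+e₀)·log₁₀(σ'_f/σ'_0) = 0.42×3.6/(1+1.08)×log₁₀(161.62/48.625)
    = 0.72692 × 0.52164 = 0.3792 m

S_c ≈ 0.379 m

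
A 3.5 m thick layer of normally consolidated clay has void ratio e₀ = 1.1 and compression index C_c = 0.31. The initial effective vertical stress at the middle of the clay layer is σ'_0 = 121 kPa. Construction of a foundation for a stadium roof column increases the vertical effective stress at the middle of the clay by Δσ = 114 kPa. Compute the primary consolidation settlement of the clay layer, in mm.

S_c ≈ 149 mm

Final effective stress: σ'_f = σ'_0 + Δσ = 121 + 114 = 235 kPa.
Normally consolidated clay, so the full stress increment lies on the virgin compression line:
S_c = C_c·H/(1+e₀)·log₁₀(σ'_f/σ'_0) = 0.31×3.5/(1+1.1)×log₁₀(235/121)
    = 0.51667 × 0.28828 = 0.1489 m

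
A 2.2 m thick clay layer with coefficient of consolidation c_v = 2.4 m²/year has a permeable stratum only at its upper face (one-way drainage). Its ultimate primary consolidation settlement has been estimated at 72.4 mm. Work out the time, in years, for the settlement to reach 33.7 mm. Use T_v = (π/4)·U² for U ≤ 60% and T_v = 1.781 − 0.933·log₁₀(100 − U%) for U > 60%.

Drainage path length: H_d = H = 2.2 m (single drainage).
U = S(t)/S_ult = 33.7/72.4 = 0.4655.
U ≤ 60%: T_v = (π/4)·U² = (π/4)×0.46547² = 0.17017.
t = T_v·H_d²/c_v = 0.17017×2.2²/2.4 = 0.3432 years.

t ≈ 0.343 years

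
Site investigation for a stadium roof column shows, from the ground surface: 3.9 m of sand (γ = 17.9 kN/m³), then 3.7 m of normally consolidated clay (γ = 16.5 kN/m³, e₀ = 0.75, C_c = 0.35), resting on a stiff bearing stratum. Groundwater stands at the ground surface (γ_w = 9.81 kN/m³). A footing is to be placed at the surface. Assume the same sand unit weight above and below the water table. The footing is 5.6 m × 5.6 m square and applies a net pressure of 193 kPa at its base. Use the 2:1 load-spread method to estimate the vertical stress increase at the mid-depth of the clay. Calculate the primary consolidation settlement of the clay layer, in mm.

Mid-depth of clay below the ground surface: z = 3.9 + 3.7/2 = 5.75 m.
Total vertical stress at mid-clay: σ_v = 17.9×3.9 + 16.5×1.85 = 100.33 kPa.
Pore pressure: u = 9.81×(5.75 − 0) = 56.408 kPa.
Initial effective stress: σ'_0 = σ_v − u = 100.33 − 56.408 = 43.922 kPa.
Stress increase at mid-clay by the 2:1 spreading method:
Δσ = qBL/((B+z)(L+z)) = 193×5.6×5.6/((5.6+5.75)(5.6+5.75)) = 46.983 kPa
Final effective stress: σ'_f = σ'_0 + Δσ = 43.922 + 46.983 = 90.905 kPa.
Normally consolidated clay, so the full stress increment lies on the virgin compression line:
S_c = C_c·H/(1+e₀)·log₁₀(σ'_f/σ'_0) = 0.35×3.7/(1+0.75)×log₁₀(90.905/43.922)
    = 0.74 × 0.31591 = 0.2338 m

S_c ≈ 234 mm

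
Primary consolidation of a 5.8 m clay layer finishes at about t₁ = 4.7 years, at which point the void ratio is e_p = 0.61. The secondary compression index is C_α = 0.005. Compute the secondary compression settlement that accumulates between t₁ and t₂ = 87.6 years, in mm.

Secondary compression: S_s = C_α·H/(1+e_p)·log₁₀(t₂/t₁)
S_s = 0.005×5.8/(1+0.61)×log₁₀(87.6/4.7)
    = 0.01801 × 1.27 = 0.02288 m

S_s ≈ 22.9 mm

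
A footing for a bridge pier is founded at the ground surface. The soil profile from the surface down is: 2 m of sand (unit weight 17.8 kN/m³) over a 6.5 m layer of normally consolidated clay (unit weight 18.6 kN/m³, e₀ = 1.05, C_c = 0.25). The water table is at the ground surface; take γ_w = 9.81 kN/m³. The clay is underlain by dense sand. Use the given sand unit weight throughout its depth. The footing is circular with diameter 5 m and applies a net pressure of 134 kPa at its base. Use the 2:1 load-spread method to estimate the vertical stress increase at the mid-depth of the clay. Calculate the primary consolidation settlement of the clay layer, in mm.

Mid-depth of clay below the ground surface: z = 2 + 6.5/2 = 5.25 m.
Total vertical stress at mid-clay: σ_v = 17.8×2 + 18.6×3.25 = 96.05 kPa.
Pore pressure: u = 9.81×(5.25 − 0) = 51.503 kPa.
Initial effective stress: σ'_0 = σ_v − u = 96.05 − 51.503 = 44.547 kPa.
Stress increase at mid-clay by the 2:1 spreading method:
Δσ ≈ qD²/(D+z)² = 134×5²/(5+5.25)² = 31.886 kPa
Final effective stress: σ'_f = σ'_0 + Δσ = 44.547 + 31.886 = 76.433 kPa.
Normally consolidated clay, so the full stress increment lies on the virgin compression line:
S_c = C_c·H/(1+e₀)·log₁₀(σ'_f/σ'_0) = 0.25×6.5/(1+1.05)×log₁₀(76.433/44.547)
    = 0.79268 × 0.23446 = 0.1859 m

S_c ≈ 186 mm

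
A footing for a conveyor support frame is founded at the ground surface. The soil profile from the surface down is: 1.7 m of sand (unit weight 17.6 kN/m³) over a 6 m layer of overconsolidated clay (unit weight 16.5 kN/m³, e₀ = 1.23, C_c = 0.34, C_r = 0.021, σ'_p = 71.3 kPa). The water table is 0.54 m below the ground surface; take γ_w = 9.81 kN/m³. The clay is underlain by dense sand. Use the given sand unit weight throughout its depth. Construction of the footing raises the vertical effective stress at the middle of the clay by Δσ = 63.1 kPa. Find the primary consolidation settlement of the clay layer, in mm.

Mid-depth of clay below the ground surface: z = 1.7 + 6/2 = 4.7 m.
Total vertical stress at mid-clay: σ_v = 17.6×1.7 + 16.5×3 = 79.42 kPa.
Pore pressure: u = 9.81×(4.7 − 0.54) = 40.81 kPa.
Initial effective stress: σ'_0 = σ_v − u = 79.42 − 40.81 = 38.61 kPa.
Final effective stress: σ'_f = 38.61 + 63.1 = 101.71 kPa.
σ'_f = 101.71 > σ'_p = 71.3 kPa, so the stress path crosses the preconsolidation pressure — recompression up to σ'_p, then virgin compression beyond:
S_c = H/(1+e₀)·[C_r·log₁₀(σ'_p/σ'_0) + C_c·log₁₀(σ'_f/σ'_p)]
    = 6/2.23 × [0.021×log₁₀(71.3/38.61) + 0.34×log₁₀(101.71/71.3)]
    = 2.6906 × [0.0055942 + 0.052453] = 0.1562 m

S_c ≈ 156 mm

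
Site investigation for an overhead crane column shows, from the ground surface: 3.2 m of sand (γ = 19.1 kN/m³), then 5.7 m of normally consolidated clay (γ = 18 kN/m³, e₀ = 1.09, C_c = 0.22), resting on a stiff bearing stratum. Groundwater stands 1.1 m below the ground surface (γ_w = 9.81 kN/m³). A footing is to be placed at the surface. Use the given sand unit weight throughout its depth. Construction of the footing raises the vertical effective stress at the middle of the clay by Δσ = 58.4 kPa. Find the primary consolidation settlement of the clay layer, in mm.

Mid-depth of clay below the ground surface: z = 3.2 + 5.7/2 = 6.05 m.
Total vertical stress at mid-clay: σ_v = 19.1×3.2 + 18×2.85 = 112.42 kPa.
Pore pressure: u = 9.81×(6.05 − 1.1) = 48.56 kPa.
Initial effective stress: σ'_0 = σ_v − u = 112.42 − 48.56 = 63.86 kPa.
Final effective stress: σ'_f = σ'_0 + Δσ = 63.86 + 58.4 = 122.26 kPa.
Normally consolidated clay, so the full stress increment lies on the virgin compression line:
S_c = C_c·H/(1+e₀)·log₁₀(σ'_f/σ'_0) = 0.22×5.7/(1+1.09)×log₁₀(122.26/63.86)
    = 0.6 × 0.28206 = 0.1692 m

S_c ≈ 169 mm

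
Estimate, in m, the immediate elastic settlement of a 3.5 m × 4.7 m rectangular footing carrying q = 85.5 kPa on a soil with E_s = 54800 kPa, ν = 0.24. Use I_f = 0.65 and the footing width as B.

Immediate (elastic) settlement: S_e = q·B·(1−ν²)/E_s · I_f.
S_e = 85.5 × 3.5 × (1 − 0.24²) / 54800 × 0.65
    = 85.5 × 3.5 × 0.9424 / 54800 × 0.65
    = 0.003345 m

S_e ≈ 0.00335 m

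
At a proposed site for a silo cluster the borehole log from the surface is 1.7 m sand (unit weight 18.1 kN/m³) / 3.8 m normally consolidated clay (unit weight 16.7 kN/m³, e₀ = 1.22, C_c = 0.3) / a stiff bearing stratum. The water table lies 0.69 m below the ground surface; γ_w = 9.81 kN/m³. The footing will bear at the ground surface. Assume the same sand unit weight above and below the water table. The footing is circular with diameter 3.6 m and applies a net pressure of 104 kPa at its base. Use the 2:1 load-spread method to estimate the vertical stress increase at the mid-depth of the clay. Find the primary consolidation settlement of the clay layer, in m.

Mid-depth of clay below the ground surface: z = 1.7 + 3.8/2 = 3.6 m.
Total vertical stress at mid-clay: σ_v = 18.1×1.7 + 16.7×1.9 = 62.5 kPa.
Pore pressure: u = 9.81×(3.6 − 0.69) = 28.547 kPa.
Initial effective stress: σ'_0 = σ_v − u = 62.5 − 28.547 = 33.953 kPa.
Stress increase at mid-clay by the 2:1 spreading method:
Δσ ≈ qD²/(D+z)² = 104×3.6²/(3.6+3.6)² = 26 kPa
Final effective stress: σ'_f = σ'_0 + Δσ = 33.953 + 26 = 59.953 kPa.
Normally consolidated clay, so the full stress increment lies on the virgin compression line:
S_c = C_c·H/(1+e₀)·log₁₀(σ'_f/σ'_0) = 0.3×3.8/(1+1.22)×log₁₀(59.953/33.953)
    = 0.51351 × 0.24693 = 0.1268 m

S_c ≈ 0.127 m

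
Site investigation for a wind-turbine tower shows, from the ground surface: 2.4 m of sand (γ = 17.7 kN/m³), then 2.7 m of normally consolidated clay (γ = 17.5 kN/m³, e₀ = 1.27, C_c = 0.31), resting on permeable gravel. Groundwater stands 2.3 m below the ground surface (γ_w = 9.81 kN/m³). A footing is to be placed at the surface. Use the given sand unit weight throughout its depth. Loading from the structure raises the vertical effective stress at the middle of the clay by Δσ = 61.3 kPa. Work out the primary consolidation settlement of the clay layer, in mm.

Mid-depth of clay below the ground surface: z = 2.4 + 2.7/2 = 3.75 m.
Total vertical stress at mid-clay: σ_v = 17.7×2.4 + 17.5×1.35 = 66.105 kPa.
Pore pressure: u = 9.81×(3.75 − 2.3) = 14.225 kPa.
Initial effective stress: σ'_0 = σ_v − u = 66.105 − 14.225 = 51.88 kPa.
Final effective stress: σ'_f = σ'_0 + Δσ = 51.88 + 61.3 = 113.18 kPa.
Normally consolidated clay, so the full stress increment lies on the virgin compression line:
S_c = C_c·H/(1+e₀)·log₁₀(σ'_f/σ'_0) = 0.31×2.7/(1+1.27)×log₁₀(113.18/51.88)
    = 0.36872 × 0.33877 = 0.1249 m

S_c ≈ 125 mm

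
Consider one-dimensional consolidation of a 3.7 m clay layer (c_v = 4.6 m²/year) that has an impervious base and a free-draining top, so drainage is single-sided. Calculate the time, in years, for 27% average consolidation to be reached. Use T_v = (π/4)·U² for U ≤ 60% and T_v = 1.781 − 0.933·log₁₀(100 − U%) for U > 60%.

Drainage path length: H_d = H = 3.7 m (single drainage).
U ≤ 60%: T_v = (π/4)·U² = (π/4)×0.27² = 0.057256.
t = T_v·H_d²/c_v = 0.057256×3.7²/4.6 = 0.1704 years.

t ≈ 0.17 years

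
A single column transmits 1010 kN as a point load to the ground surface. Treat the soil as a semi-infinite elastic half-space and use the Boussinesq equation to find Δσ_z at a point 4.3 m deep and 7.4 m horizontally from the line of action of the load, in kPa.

Δσ_z ≈ 0.835 kPa

Boussinesq vertical stress below a point load on an elastic half-space:
Δσ_z = 3P/(2πz²) · [1 + (r/z)²]^(−5/2)
r/z = 7.4/4.3 = 1.7209; [1+(r/z)²]^(−5/2) = 0.032013.
Δσ_z = 3×1010/(2π×4.3²) × 0.032013 = 26.081 × 0.032013 = 0.8349 kPa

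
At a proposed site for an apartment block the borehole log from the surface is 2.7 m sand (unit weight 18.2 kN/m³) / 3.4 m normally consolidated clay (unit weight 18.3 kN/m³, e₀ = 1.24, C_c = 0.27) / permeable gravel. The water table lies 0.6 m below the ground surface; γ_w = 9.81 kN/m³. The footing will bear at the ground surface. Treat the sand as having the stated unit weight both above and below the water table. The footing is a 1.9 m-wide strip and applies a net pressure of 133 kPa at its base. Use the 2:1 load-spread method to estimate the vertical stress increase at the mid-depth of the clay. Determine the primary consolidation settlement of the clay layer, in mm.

S_c ≈ 117 mm

Mid-depth of clay below the ground surface: z = 2.7 + 3.4/2 = 4.4 m.
Total vertical stress at mid-clay: σ_v = 18.2×2.7 + 18.3×1.7 = 80.25 kPa.
Pore pressure: u = 9.81×(4.4 − 0.6) = 37.278 kPa.
Initial effective stress: σ'_0 = σ_v − u = 80.25 − 37.278 = 42.972 kPa.
Stress increase at mid-clay by the 2:1 spreading method:
Δσ = qB/(B+z) = 133×1.9/(1.9+4.4) = 40.111 kPa
Final effective stress: σ'_f = σ'_0 + Δσ = 42.972 + 40.111 = 83.083 kPa.
Normally consolidated clay, so the full stress increment lies on the virgin compression line:
S_c = C_c·H/(1+e₀)·log₁₀(σ'_f/σ'_0) = 0.27×3.4/(1+1.24)×log₁₀(83.083/42.972)
    = 0.40982 × 0.28633 = 0.1173 m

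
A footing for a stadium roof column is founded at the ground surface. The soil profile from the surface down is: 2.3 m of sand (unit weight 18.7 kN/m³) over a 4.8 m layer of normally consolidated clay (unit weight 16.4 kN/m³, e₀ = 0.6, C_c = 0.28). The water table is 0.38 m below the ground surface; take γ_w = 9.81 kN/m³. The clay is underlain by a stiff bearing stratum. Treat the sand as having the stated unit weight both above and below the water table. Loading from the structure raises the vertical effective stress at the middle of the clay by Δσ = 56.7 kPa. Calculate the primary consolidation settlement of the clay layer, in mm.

Mid-depth of clay below the ground surface: z = 2.3 + 4.8/2 = 4.7 m.
Total vertical stress at mid-clay: σ_v = 18.7×2.3 + 16.4×2.4 = 82.37 kPa.
Pore pressure: u = 9.81×(4.7 − 0.38) = 42.379 kPa.
Initial effective stress: σ'_0 = σ_v − u = 82.37 − 42.379 = 39.991 kPa.
Final effective stress: σ'_f = σ'_0 + Δσ = 39.991 + 56.7 = 96.691 kPa.
Normally consolidated clay, so the full stress increment lies on the virgin compression line:
S_c = C_c·H/(1+e₀)·log₁₀(σ'_f/σ'_0) = 0.28×4.8/(1+0.6)×log₁₀(96.691/39.991)
    = 0.84 × 0.38342 = 0.3221 m

S_c ≈ 322 mm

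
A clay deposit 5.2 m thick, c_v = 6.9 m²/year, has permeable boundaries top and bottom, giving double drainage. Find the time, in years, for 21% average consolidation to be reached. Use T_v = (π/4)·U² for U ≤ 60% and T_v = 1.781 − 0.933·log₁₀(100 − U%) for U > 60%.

t ≈ 0.0339 years

Drainage path length: H_d = H/2 = 2.6 m (double drainage).
U ≤ 60%: T_v = (π/4)·U² = (π/4)×0.21² = 0.034636.
t = T_v·H_d²/c_v = 0.034636×2.6²/6.9 = 0.03393 years.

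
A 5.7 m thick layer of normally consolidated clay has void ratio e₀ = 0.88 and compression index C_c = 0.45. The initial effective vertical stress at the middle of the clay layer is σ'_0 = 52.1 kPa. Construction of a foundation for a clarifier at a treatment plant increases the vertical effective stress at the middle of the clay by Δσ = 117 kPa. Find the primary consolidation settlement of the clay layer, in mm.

Final effective stress: σ'_f = σ'_0 + Δσ = 52.1 + 117 = 169.1 kPa.
Normally consolidated clay, so the full stress increment lies on the virgin compression line:
S_c = C_c·H/(1+e₀)·log₁₀(σ'_f/σ'_0) = 0.45×5.7/(1+0.88)×log₁₀(169.1/52.1)
    = 1.3644 × 0.51131 = 0.6976 m

S_c ≈ 698 mm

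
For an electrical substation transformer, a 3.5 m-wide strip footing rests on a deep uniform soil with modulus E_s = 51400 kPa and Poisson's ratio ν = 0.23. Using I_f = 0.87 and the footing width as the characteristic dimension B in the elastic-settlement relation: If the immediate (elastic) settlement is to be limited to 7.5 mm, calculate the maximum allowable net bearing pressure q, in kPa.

S_e = q·B·(1−ν²)/E_s · I_f  ⇒  q = S_e·E_s / (B·(1−ν²)·I_f).
q = 0.0075 × 51400 / (3.5 × 0.9471 × 0.87) = 133.7 kPa

q ≈ 134 kPa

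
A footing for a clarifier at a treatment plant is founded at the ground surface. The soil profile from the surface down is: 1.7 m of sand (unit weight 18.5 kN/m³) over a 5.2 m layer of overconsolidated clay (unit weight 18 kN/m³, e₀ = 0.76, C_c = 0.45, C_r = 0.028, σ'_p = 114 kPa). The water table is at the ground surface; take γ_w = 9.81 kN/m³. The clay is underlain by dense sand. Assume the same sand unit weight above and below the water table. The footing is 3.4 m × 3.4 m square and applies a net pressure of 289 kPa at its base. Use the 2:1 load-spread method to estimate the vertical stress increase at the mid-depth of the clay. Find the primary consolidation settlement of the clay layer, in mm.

Mid-depth of clay below the ground surface: z = 1.7 + 5.2/2 = 4.3 m.
Total vertical stress at mid-clay: σ_v = 18.5×1.7 + 18×2.6 = 78.25 kPa.
Pore pressure: u = 9.81×(4.3 − 0) = 42.183 kPa.
Initial effective stress: σ'_0 = σ_v − u = 78.25 − 42.183 = 36.067 kPa.
Stress increase at mid-clay by the 2:1 spreading method:
Δσ = qBL/((B+z)(L+z)) = 289×3.4×3.4/((3.4+4.3)(3.4+4.3)) = 56.347 kPa
Final effective stress: σ'_f = 36.067 + 56.347 = 92.414 kPa.
σ'_f = 92.414 ≤ σ'_p = 114 kPa, so the clay remains overconsolidated and only the recompression index applies:
S_c = C_r·H/(1+e₀)·log₁₀(σ'_f/σ'_0) = 0.028×5.2/1.76×log₁₀(92.414/36.067)
    = 0.082726 × 0.40863 = 0.0338 m

S_c ≈ 33.8 mm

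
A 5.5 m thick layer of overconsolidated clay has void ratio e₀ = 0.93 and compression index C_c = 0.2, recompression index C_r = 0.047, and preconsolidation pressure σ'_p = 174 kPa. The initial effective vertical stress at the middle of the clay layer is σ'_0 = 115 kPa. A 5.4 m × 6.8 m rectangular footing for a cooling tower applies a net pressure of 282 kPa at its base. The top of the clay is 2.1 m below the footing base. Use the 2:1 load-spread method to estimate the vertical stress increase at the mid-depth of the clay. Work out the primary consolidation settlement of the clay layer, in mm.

S_c ≈ 60.7 mm

Mid-depth of clay below the footing base: z = 2.1 + 5.5/2 = 4.85 m.
Stress increase at mid-clay by the 2:1 spreading method:
Δσ = qBL/((B+z)(L+z)) = 282×5.4×6.8/((5.4+4.85)(6.8+4.85)) = 86.717 kPa
Final effective stress: σ'_f = 115 + 86.717 = 201.72 kPa.
σ'_f = 201.72 > σ'_p = 174 kPa, so the stress path crosses the preconsolidation pressure — recompression up to σ'_p, then virgin compression beyond:
S_c = H/(1+e₀)·[C_r·log₁₀(σ'_p/σ'_0) + C_c·log₁₀(σ'_f/σ'_p)]
    = 5.5/1.93 × [0.047×log₁₀(174/115) + 0.2×log₁₀(201.72/174)]
    = 2.8497 × [0.008453 + 0.01284] = 0.06068 m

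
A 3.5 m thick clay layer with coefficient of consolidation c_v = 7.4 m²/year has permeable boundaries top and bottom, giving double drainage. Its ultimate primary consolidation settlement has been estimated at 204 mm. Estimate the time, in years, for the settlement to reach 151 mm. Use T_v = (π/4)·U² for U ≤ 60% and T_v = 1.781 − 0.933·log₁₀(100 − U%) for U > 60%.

Drainage path length: H_d = H/2 = 1.75 m (double drainage).
U = S(t)/S_ult = 151/204 = 0.7402.
U > 60%: T_v = 1.781 − 0.933·log₁₀(100 − 74.02) = 0.46114.
t = T_v·H_d²/c_v = 0.46114×1.75²/7.4 = 0.1908 years.

t ≈ 0.191 years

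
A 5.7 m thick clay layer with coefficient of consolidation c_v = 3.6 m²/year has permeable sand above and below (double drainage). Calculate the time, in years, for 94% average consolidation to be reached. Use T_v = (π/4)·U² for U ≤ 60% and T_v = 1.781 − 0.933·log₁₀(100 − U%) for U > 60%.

t ≈ 2.38 years

Drainage path length: H_d = H/2 = 2.85 m (double drainage).
U > 60%: T_v = 1.781 − 0.933·log₁₀(100 − 94) = 1.055.
t = T_v·H_d²/c_v = 1.055×2.85²/3.6 = 2.38 years.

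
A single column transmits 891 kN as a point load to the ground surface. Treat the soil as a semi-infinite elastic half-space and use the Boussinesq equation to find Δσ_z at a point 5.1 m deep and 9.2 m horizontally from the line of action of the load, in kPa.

Δσ_z ≈ 0.438 kPa

Boussinesq vertical stress below a point load on an elastic half-space:
Δσ_z = 3P/(2πz²) · [1 + (r/z)²]^(−5/2)
r/z = 9.2/5.1 = 1.8039; [1+(r/z)²]^(−5/2) = 0.02679.
Δσ_z = 3×891/(2π×5.1²) × 0.02679 = 16.356 × 0.02679 = 0.4382 kPa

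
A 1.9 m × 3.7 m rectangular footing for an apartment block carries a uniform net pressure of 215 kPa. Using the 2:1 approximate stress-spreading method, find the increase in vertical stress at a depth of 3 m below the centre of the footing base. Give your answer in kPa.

By the 2:1 method the load spreads at 1 horizontal : 2 vertical, so at depth z the loaded area has grown by z in each plan dimension:
Δσ = qBL/((B+z)(L+z)) = 215×1.9×3.7/((1.9+3)(3.7+3)) = 46.039 kPa

Δσ_z ≈ 46 kPa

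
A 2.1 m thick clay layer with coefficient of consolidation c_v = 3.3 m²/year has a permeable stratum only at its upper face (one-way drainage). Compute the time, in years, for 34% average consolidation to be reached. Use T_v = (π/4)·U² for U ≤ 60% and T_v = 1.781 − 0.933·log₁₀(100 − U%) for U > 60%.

t ≈ 0.121 years

Drainage path length: H_d = H = 2.1 m (single drainage).
U ≤ 60%: T_v = (π/4)·U² = (π/4)×0.34² = 0.090792.
t = T_v·H_d²/c_v = 0.090792×2.1²/3.3 = 0.1213 years.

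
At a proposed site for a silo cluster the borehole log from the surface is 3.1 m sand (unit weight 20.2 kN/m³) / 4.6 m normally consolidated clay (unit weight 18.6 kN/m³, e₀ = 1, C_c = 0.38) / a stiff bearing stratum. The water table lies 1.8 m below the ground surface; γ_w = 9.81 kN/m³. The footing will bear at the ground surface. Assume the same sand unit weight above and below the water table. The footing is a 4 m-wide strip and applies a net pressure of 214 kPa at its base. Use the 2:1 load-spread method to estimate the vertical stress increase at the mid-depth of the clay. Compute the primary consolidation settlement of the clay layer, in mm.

S_c ≈ 316 mm

Mid-depth of clay below the ground surface: z = 3.1 + 4.6/2 = 5.4 m.
Total vertical stress at mid-clay: σ_v = 20.2×3.1 + 18.6×2.3 = 105.4 kPa.
Pore pressure: u = 9.81×(5.4 − 1.8) = 35.316 kPa.
Initial effective stress: σ'_0 = σ_v − u = 105.4 − 35.316 = 70.084 kPa.
Stress increase at mid-clay by the 2:1 spreading method:
Δσ = qB/(B+z) = 214×4/(4+5.4) = 91.064 kPa
Final effective stress: σ'_f = σ'_0 + Δσ = 70.084 + 91.064 = 161.15 kPa.
Normally consolidated clay, so the full stress increment lies on the virgin compression line:
S_c = C_c·H/(1+e₀)·log₁₀(σ'_f/σ'_0) = 0.38×4.6/(1+1)×log₁₀(161.15/70.084)
    = 0.874 × 0.36161 = 0.316 m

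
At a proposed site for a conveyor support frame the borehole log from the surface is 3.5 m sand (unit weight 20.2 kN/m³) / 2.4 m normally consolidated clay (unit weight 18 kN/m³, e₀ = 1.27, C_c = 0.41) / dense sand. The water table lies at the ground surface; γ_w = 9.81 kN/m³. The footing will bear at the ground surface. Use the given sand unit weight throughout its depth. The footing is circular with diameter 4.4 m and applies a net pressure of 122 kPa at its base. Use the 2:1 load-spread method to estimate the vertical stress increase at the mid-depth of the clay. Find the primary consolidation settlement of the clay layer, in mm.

Mid-depth of clay below the ground surface: z = 3.5 + 2.4/2 = 4.7 m.
Total vertical stress at mid-clay: σ_v = 20.2×3.5 + 18×1.2 = 92.3 kPa.
Pore pressure: u = 9.81×(4.7 − 0) = 46.107 kPa.
Initial effective stress: σ'_0 = σ_v − u = 92.3 − 46.107 = 46.193 kPa.
Stress increase at mid-clay by the 2:1 spreading method:
Δσ ≈ qD²/(D+z)² = 122×4.4²/(4.4+4.7)² = 28.522 kPa
Final effective stress: σ'_f = σ'_0 + Δσ = 46.193 + 28.522 = 74.715 kPa.
Normally consolidated clay, so the full stress increment lies on the virgin compression line:
S_c = C_c·H/(1+e₀)·log₁₀(σ'_f/σ'_0) = 0.41×2.4/(1+1.27)×log₁₀(74.715/46.193)
    = 0.43348 × 0.20883 = 0.09052 m

S_c ≈ 90.5 mm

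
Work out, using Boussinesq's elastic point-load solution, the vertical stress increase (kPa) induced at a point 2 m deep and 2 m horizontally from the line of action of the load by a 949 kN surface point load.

Boussinesq vertical stress below a point load on an elastic half-space:
Δσ_z = 3P/(2πz²) · [1 + (r/z)²]^(−5/2)
r/z = 2/2 = 1; [1+(r/z)²]^(−5/2) = 0.17678.
Δσ_z = 3×949/(2π×2²) × 0.17678 = 113.28 × 0.17678 = 20.03 kPa

Δσ_z ≈ 20 kPa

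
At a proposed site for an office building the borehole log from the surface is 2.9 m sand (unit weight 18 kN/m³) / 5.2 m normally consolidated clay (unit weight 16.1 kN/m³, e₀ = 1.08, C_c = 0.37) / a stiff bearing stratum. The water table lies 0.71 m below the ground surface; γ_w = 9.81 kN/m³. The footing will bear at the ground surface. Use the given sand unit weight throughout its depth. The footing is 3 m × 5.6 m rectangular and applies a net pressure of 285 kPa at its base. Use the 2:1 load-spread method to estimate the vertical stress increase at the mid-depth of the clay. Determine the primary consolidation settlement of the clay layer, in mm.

S_c ≈ 294 mm

Mid-depth of clay below the ground surface: z = 2.9 + 5.2/2 = 5.5 m.
Total vertical stress at mid-clay: σ_v = 18×2.9 + 16.1×2.6 = 94.06 kPa.
Pore pressure: u = 9.81×(5.5 − 0.71) = 46.99 kPa.
Initial effective stress: σ'_0 = σ_v − u = 94.06 − 46.99 = 47.07 kPa.
Stress increase at mid-clay by the 2:1 spreading method:
Δσ = qBL/((B+z)(L+z)) = 285×3×5.6/((3+5.5)(5.6+5.5)) = 50.747 kPa
Final effective stress: σ'_f = σ'_0 + Δσ = 47.07 + 50.747 = 97.817 kPa.
Normally consolidated clay, so the full stress increment lies on the virgin compression line:
S_c = C_c·H/(1+e₀)·log₁₀(σ'_f/σ'_0) = 0.37×5.2/(1+1.08)×log₁₀(97.817/47.07)
    = 0.925 × 0.31767 = 0.2938 m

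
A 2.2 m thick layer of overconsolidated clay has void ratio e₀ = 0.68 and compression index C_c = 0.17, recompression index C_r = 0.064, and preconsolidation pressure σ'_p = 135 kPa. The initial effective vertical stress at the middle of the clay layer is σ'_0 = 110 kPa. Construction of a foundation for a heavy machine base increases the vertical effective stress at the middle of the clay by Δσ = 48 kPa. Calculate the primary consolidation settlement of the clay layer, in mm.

S_c ≈ 22.7 mm

Final effective stress: σ'_f = 110 + 48 = 158 kPa.
σ'_f = 158 > σ'_p = 135 kPa, so the stress path crosses the preconsolidation pressure — recompression up to σ'_p, then virgin compression beyond:
S_c = H/(1+e₀)·[C_r·log₁₀(σ'_p/σ'_0) + C_c·log₁₀(σ'_f/σ'_p)]
    = 2.2/1.68 × [0.064×log₁₀(135/110) + 0.17×log₁₀(158/135)]
    = 1.3095 × [0.0056922 + 0.011615] = 0.02266 m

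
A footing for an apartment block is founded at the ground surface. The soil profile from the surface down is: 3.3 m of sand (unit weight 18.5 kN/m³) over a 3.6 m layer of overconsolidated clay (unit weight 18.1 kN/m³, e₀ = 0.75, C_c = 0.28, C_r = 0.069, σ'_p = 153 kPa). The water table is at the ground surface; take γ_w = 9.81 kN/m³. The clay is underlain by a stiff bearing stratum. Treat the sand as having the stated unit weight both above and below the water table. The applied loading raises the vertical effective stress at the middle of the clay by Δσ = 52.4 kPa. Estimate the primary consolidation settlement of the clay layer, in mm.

Mid-depth of clay below the ground surface: z = 3.3 + 3.6/2 = 5.1 m.
Total vertical stress at mid-clay: σ_v = 18.5×3.3 + 18.1×1.8 = 93.63 kPa.
Pore pressure: u = 9.81×(5.1 − 0) = 50.031 kPa.
Initial effective stress: σ'_0 = σ_v − u = 93.63 − 50.031 = 43.599 kPa.
Final effective stress: σ'_f = 43.599 + 52.4 = 95.999 kPa.
σ'_f = 95.999 ≤ σ'_p = 153 kPa, so the clay remains overconsolidated and only the recompression index applies:
S_c = C_r·H/(1+e₀)·log₁₀(σ'_f/σ'_0) = 0.069×3.6/1.75×log₁₀(95.999/43.599)
    = 0.14194 × 0.34279 = 0.04866 m

S_c ≈ 48.7 mm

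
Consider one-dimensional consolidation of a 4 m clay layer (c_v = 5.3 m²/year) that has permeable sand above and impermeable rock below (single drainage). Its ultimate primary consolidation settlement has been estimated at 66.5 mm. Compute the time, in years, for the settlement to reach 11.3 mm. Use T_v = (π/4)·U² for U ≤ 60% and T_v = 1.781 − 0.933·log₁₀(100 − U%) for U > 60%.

Drainage path length: H_d = H = 4 m (single drainage).
U = S(t)/S_ult = 11.3/66.5 = 0.1699.
U ≤ 60%: T_v = (π/4)·U² = (π/4)×0.16992² = 0.022678.
t = T_v·H_d²/c_v = 0.022678×4²/5.3 = 0.06846 years.

t ≈ 0.0685 years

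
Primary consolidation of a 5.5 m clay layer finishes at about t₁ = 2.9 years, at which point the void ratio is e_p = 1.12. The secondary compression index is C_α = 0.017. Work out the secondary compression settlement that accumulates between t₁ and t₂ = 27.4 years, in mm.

Secondary compression: S_s = C_α·H/(1+e_p)·log₁₀(t₂/t₁)
S_s = 0.017×5.5/(1+1.12)×log₁₀(27.4/2.9)
    = 0.0441 × 0.9754 = 0.04302 m

S_s ≈ 43 mm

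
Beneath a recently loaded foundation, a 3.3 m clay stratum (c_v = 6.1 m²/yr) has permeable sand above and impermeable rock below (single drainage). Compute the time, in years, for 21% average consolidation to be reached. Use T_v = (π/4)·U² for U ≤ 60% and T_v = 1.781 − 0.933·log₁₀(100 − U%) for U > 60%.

Drainage path length: H_d = H = 3.3 m (single drainage).
U ≤ 60%: T_v = (π/4)·U² = (π/4)×0.21² = 0.034636.
t = T_v·H_d²/c_v = 0.034636×3.3²/6.1 = 0.06183 years.

t ≈ 0.0618 years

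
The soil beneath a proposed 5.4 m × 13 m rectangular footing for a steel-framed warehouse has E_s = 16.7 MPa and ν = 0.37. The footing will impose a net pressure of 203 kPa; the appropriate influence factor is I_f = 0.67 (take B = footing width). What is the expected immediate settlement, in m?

S_e ≈ 0.038 m

Immediate (elastic) settlement: S_e = q·B·(1−ν²)/E_s · I_f.
E_s = 16.7 MPa = 16700 kPa.
S_e = 203 × 5.4 × (1 − 0.37²) / 16700 × 0.67
    = 203 × 5.4 × 0.8631 / 16700 × 0.67
    = 0.03796 m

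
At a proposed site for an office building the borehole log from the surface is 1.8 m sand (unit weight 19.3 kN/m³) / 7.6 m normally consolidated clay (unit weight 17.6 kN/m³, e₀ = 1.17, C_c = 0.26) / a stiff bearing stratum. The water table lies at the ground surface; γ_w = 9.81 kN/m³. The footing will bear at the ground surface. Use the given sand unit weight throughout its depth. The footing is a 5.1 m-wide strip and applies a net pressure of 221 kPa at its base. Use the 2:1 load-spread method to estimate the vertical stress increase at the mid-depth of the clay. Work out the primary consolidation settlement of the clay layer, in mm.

Mid-depth of clay below the ground surface: z = 1.8 + 7.6/2 = 5.6 m.
Total vertical stress at mid-clay: σ_v = 19.3×1.8 + 17.6×3.8 = 101.62 kPa.
Pore pressure: u = 9.81×(5.6 − 0) = 54.936 kPa.
Initial effective stress: σ'_0 = σ_v − u = 101.62 − 54.936 = 46.684 kPa.
Stress increase at mid-clay by the 2:1 spreading method:
Δσ = qB/(B+z) = 221×5.1/(5.1+5.6) = 105.34 kPa
Final effective stress: σ'_f = σ'_0 + Δσ = 46.684 + 105.34 = 152.02 kPa.
Normally consolidated clay, so the full stress increment lies on the virgin compression line:
S_c = C_c·H/(1+e₀)·log₁₀(σ'_f/σ'_0) = 0.26×7.6/(1+1.17)×log₁₀(152.02/46.684)
    = 0.9106 × 0.51273 = 0.4669 m

S_c ≈ 467 mm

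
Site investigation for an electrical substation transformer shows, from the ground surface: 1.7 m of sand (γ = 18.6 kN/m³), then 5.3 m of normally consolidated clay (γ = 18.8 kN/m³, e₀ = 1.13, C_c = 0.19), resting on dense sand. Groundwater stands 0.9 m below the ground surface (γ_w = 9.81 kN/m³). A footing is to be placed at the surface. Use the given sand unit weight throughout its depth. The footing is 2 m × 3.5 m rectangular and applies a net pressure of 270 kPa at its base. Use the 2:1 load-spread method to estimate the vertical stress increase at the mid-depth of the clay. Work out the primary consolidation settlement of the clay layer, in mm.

Mid-depth of clay below the ground surface: z = 1.7 + 5.3/2 = 4.35 m.
Total vertical stress at mid-clay: σ_v = 18.6×1.7 + 18.8×2.65 = 81.44 kPa.
Pore pressure: u = 9.81×(4.35 − 0.9) = 33.845 kPa.
Initial effective stress: σ'_0 = σ_v − u = 81.44 − 33.845 = 47.595 kPa.
Stress increase at mid-clay by the 2:1 spreading method:
Δσ = qBL/((B+z)(L+z)) = 270×2×3.5/((2+4.35)(3.5+4.35)) = 37.916 kPa
Final effective stress: σ'_f = σ'_0 + Δσ = 47.595 + 37.916 = 85.511 kPa.
Normally consolidated clay, so the full stress increment lies on the virgin compression line:
S_c = C_c·H/(1+e₀)·log₁₀(σ'_f/σ'_0) = 0.19×5.3/(1+1.13)×log₁₀(85.511/47.595)
    = 0.47277 × 0.25446 = 0.1203 m

S_c ≈ 120 mm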